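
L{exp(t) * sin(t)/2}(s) 1/(2 * ((s - 1)^2 + 1))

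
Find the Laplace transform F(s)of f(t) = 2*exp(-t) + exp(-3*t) 2/(s + 1) + 1/(s + 3)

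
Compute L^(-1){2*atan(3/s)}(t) 2*sin(3*t)/t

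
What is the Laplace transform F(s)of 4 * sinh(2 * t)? 8/(s^2-4)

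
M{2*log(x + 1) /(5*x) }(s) -2*pi*csc(pi*s) /(5*s - 5) 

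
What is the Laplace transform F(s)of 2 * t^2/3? 4/(3 * s^3)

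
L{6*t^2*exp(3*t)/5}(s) 12/(5*(s - 3)^3)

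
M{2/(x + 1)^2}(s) -2 * pi * (s - 1)/sin(pi * s)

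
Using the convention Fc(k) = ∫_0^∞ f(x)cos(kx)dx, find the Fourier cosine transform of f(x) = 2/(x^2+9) pi * exp(-3 * k)/3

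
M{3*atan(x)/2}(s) -3*pi*sec(pi*s/2)/(4*s)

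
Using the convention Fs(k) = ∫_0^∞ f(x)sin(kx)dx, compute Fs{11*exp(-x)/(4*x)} 11*atan(k)/4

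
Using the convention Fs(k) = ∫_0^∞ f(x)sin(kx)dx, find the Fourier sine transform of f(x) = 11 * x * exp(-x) 22 * k/(k^2+1)^2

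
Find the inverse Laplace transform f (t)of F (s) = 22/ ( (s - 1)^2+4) 11 * exp (t) * sin (2 * t)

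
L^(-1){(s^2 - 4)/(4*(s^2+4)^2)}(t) t*cos(2*t)/4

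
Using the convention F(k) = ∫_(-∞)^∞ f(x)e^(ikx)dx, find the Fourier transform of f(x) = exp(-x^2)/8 sqrt(pi) * exp(-k^2/4)/8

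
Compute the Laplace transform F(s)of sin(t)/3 1/(3 * (s^2 + 1))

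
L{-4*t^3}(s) -24/s^4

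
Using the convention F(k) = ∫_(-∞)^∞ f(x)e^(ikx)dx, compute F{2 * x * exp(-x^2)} I * sqrt(pi) * k * exp(-k^2/4)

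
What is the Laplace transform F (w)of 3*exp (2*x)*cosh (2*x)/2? 3*(w - 2)/ (2*w*(w - 4))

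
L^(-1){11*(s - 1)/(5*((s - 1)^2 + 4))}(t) 11*exp(t)*cos(2*t)/5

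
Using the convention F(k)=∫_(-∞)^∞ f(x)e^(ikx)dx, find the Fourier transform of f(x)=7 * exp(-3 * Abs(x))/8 21/(4 * (k^2+9))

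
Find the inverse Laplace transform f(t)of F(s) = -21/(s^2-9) -7 * sinh(3 * t)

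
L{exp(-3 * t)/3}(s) 1/(3 * (s + 3))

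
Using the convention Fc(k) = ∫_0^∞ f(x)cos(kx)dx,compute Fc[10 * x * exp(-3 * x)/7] 10 * (9 - k^2)/(7 * (k^2 + 9)^2)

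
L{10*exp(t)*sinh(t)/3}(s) 10/(3*s*(s - 2))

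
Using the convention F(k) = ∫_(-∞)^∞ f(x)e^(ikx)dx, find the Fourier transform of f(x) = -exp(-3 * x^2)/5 -sqrt(3) * sqrt(pi) * exp(-k^2/12)/15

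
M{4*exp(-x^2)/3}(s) 2*gamma(s/2)/3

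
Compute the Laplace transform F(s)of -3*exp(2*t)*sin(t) -3/((s - 2)^2+1)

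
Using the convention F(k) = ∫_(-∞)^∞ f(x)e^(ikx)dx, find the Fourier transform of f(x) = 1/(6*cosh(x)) pi/(6*cosh(pi*k/2))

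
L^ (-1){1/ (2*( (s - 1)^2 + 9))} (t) exp (t)*sin (3*t)/6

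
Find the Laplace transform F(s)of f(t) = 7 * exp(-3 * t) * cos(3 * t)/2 7 * (s+3)/(2 * ((s+3)^2+9))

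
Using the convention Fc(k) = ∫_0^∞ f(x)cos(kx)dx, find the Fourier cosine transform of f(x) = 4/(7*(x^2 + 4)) pi*exp(-2*k)/7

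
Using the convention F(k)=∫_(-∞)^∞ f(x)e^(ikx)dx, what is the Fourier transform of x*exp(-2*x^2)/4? sqrt(2)*I*sqrt(pi)*k*exp(-k^2/8)/32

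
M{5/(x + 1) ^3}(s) 5*pi*(s - 2)*(s - 1) /(2*sin(pi*s) ) 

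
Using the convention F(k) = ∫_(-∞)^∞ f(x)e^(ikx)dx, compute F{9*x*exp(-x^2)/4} 9*I*sqrt(pi)*k*exp(-k^2/4)/8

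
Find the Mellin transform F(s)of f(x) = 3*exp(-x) 3*gamma(s)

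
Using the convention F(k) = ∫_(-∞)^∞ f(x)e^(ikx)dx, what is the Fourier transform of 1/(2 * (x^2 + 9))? pi * exp(-3 * Abs(k))/6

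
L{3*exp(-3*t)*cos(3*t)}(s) 3*(s + 3)/((s + 3)^2 + 9)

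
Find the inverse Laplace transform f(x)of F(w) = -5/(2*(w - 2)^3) -5*x^2*exp(2*x)/4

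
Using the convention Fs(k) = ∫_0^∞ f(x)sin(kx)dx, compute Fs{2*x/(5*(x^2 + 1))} pi*exp(-k)/5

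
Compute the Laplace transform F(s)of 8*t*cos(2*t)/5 8*(s^2 - 4)/(5*(s^2 + 4)^2)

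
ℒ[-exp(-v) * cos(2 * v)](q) (-q - 1)/((q+1)^2+4)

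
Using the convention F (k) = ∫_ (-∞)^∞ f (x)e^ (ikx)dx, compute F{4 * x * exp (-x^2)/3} 2 * I * sqrt (pi) * k * exp (-k^2/4)/3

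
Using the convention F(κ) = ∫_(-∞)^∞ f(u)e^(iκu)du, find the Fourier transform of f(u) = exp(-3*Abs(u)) 6/(κ^2+9)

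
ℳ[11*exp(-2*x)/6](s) 11*gamma(s)/(6*2^s)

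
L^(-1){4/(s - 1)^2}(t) 4 * t * exp(t)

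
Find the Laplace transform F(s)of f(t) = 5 5/s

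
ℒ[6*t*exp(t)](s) 6/(s - 1)^2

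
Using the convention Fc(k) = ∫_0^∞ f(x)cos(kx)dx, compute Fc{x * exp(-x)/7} (1 - k^2)/(7 * (k^2 + 1)^2)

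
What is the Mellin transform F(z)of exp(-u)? gamma(z)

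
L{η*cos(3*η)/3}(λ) (λ^2-9)/(3*(λ^2 + 9)^2)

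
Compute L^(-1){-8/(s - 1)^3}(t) -4*t^2*exp(t)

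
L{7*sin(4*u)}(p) 28/(p^2 + 16)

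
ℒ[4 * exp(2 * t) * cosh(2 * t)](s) 4 * (s - 2)/(s * (s - 4))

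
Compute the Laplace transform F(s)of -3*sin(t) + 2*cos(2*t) 2*s/(s^2 + 4) - 3/(s^2 + 1)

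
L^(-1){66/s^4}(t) 11*t^3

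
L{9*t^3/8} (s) 27/ (4*s^4)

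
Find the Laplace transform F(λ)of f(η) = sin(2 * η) 2/(λ^2 + 4)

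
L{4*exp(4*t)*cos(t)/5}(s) 4*(s - 4)/(5*((s - 4)^2 + 1))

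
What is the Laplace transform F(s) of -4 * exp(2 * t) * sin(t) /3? -4/(3 * (s - 2) ^2 + 3) 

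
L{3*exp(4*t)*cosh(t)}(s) 3*(s - 4)/((s - 4)^2 - 1)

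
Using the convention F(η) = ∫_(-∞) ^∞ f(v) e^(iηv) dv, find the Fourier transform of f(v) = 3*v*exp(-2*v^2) 3*sqrt(2)*I*sqrt(pi)*η*exp(-η^2/8) /8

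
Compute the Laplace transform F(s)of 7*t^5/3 280/s^6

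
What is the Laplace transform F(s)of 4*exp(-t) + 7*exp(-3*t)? 7/(s + 3) + 4/(s + 1)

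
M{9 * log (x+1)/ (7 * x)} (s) -9 * pi * csc (pi * s)/ (7 * s - 7)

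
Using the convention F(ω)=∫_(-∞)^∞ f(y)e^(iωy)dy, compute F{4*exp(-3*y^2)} 4*sqrt(3)*sqrt(pi)*exp(-ω^2/12)/3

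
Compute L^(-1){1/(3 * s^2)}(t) t/3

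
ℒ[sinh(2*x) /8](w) 1/(4*(w^2-4) ) 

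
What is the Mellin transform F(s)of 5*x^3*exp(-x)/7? 5*gamma(s + 3)/7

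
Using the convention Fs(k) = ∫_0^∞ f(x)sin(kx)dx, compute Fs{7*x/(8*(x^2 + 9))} 7*pi*exp(-3*k)/16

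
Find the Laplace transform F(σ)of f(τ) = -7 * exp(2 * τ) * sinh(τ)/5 -7/(5 * (σ - 2)^2 - 5)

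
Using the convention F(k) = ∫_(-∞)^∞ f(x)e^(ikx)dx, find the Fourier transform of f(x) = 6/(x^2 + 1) 6*pi*exp(-Abs(k))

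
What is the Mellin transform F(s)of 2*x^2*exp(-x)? 2*gamma(s + 2)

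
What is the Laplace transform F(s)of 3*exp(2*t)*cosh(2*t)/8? 3*(s - 2)/(8*s*(s - 4))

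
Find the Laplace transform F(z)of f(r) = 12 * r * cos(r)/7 12 * (z^2 - 1)/(7 * (z^2 + 1)^2)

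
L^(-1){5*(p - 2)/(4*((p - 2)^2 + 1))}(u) 5*exp(2*u)*cos(u)/4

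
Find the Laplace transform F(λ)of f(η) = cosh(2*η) λ/(λ^2 - 4)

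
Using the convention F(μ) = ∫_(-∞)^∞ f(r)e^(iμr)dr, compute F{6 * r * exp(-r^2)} 3 * I * sqrt(pi) * μ * exp(-μ^2/4)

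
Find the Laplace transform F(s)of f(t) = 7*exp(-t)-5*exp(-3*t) 7/(s + 1)-5/(s + 3)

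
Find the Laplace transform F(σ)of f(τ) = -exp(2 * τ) -1/(σ - 2)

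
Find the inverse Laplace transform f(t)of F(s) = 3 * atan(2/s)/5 3 * sin(2 * t)/(5 * t)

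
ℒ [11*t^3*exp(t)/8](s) 33/(4*(s - 1)^4)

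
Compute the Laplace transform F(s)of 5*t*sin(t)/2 5*s/(s^2 + 1)^2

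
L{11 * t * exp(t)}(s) 11/(s - 1)^2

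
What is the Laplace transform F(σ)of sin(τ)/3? 1/(3 * (σ^2 + 1))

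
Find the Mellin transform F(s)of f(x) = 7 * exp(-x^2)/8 7 * gamma(s/2)/16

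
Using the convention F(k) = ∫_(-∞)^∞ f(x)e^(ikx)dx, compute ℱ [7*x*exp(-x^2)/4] 7*I*sqrt(pi)*k*exp(-k^2/4)/8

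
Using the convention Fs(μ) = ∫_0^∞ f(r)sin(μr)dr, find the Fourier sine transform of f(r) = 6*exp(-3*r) 6*μ/(μ^2+9)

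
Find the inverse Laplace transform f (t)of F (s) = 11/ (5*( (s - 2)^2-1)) 11*exp (2*t)*sinh (t)/5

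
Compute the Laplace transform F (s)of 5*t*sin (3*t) 30*s/ (s^2+9)^2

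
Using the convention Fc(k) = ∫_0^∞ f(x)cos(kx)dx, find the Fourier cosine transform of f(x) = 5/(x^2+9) 5*pi*exp(-3*k)/6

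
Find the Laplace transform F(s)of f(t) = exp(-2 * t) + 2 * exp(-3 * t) 1/(s + 2) + 2/(s + 3)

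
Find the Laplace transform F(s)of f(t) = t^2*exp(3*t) 2/(s - 3)^3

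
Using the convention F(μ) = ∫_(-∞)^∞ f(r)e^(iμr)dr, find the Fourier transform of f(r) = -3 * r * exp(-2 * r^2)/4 -3 * sqrt(2) * I * sqrt(pi) * μ * exp(-μ^2/8)/32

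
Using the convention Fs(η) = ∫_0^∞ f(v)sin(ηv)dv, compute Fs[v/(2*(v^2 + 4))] pi*exp(-2*η)/4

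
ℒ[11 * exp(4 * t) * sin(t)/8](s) 11/(8 * ((s - 4)^2 + 1))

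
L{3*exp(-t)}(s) 3/(s + 1)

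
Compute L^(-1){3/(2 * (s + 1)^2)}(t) 3 * t * exp(-t)/2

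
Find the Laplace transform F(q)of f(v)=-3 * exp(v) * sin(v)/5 -3/(5 * (q - 1)^2 + 5)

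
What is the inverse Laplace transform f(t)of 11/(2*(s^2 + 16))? 11*sin(4*t)/8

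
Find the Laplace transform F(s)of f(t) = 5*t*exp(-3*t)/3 5/(3*(s + 3)^2)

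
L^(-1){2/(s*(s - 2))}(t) 2*exp(t)*sinh(t)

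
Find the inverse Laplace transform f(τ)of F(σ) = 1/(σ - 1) exp(τ)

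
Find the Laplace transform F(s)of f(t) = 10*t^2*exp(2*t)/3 20/(3*(s - 2)^3)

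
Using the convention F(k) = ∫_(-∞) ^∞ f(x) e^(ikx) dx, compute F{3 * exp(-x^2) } 3 * sqrt(pi) * exp(-k^2/4) 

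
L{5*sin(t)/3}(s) 5/(3*(s^2 + 1))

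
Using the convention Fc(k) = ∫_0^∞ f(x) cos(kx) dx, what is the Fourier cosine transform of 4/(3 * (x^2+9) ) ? 2 * pi * exp(-3 * k) /9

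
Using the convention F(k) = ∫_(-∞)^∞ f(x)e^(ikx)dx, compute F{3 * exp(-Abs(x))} 6/(k^2 + 1)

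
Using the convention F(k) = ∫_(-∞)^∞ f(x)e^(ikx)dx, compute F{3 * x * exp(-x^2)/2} 3 * I * sqrt(pi) * k * exp(-k^2/4)/4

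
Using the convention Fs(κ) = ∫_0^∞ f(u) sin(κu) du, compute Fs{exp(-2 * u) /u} atan(κ/2) 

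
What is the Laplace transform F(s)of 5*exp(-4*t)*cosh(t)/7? 5*(s+4)/(7*((s+4)^2 - 1))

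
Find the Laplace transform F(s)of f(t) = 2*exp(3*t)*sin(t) 2/((s - 3)^2 + 1)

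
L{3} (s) 3/s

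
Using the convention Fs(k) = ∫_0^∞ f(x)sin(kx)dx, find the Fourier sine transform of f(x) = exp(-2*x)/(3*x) atan(k/2)/3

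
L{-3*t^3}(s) -18/s^4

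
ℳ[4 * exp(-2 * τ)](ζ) 2^(2 - ζ) * gamma(ζ)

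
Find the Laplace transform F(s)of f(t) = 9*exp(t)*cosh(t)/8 9*(s - 1)/(8*s*(s - 2))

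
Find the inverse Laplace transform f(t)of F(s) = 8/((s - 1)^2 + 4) 4*exp(t)*sin(2*t)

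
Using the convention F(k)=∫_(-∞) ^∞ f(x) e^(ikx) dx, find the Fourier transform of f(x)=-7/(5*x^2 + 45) -7*pi*exp(-3*Abs(k) ) /15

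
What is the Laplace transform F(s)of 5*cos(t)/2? 5*s/(2*(s^2+1))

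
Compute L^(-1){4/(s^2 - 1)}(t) 4*sinh(t)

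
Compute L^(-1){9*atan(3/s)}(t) 9*sin(3*t)/t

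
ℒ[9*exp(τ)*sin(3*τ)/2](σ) 27/(2*((σ - 1)^2 + 9))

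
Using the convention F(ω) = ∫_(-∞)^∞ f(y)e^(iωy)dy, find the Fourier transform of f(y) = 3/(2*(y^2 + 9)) pi*exp(-3*Abs(ω))/2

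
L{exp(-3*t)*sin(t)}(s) 1/((s + 3)^2 + 1)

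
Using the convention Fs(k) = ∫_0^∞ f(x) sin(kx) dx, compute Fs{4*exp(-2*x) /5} 4*k/(5*(k^2 + 4) ) 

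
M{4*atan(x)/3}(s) -2*pi*sec(pi*s/2)/(3*s)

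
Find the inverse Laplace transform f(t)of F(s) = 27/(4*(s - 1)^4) 9*t^3*exp(t)/8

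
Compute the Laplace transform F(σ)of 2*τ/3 2/(3*σ^2)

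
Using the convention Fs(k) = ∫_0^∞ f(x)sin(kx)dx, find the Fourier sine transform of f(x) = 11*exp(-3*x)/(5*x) 11*atan(k/3)/5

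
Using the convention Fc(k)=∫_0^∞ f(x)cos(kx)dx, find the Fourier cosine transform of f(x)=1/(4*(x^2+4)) pi*exp(-2*k)/16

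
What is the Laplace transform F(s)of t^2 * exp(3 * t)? 2/(s - 3)^3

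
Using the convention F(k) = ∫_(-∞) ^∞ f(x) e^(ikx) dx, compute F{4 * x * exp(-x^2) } 2 * I * sqrt(pi) * k * exp(-k^2/4) 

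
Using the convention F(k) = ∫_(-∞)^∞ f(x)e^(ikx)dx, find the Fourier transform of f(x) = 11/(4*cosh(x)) 11*pi/(4*cosh(pi*k/2))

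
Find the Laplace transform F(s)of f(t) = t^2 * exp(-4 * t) 2/(s + 4)^3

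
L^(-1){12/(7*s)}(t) 12/7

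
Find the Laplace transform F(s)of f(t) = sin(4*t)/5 4/(5*(s^2 + 16))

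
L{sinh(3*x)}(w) 3/(w^2 - 9)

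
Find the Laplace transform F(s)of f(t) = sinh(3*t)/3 1/(s^2 - 9)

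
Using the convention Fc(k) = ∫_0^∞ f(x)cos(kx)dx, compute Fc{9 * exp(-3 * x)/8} 27/(8 * (k^2 + 9))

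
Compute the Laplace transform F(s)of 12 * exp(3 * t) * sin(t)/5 12/(5 * ((s - 3)^2 + 1))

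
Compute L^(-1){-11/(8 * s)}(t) -11/8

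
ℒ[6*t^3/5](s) 36/(5*s^4) 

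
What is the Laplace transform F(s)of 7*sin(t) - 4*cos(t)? 7/(s^2 + 1) - 4*s/(s^2 + 1)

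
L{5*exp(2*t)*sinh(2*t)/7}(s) 10/(7*s*(s - 4))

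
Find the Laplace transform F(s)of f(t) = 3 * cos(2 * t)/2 3 * s/(2 * (s^2 + 4))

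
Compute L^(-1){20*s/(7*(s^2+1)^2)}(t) 10*t*sin(t)/7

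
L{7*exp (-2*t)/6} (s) 7/ (6*(s + 2))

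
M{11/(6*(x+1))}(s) 11*pi*csc(pi*s)/6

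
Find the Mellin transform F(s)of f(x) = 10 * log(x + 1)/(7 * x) -10 * pi * csc(pi * s)/(7 * s - 7)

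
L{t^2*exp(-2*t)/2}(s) (s + 2)^(-3)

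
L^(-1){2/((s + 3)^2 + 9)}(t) 2 * exp(-3 * t) * sin(3 * t)/3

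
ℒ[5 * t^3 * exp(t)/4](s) 15/(2 * (s - 1)^4)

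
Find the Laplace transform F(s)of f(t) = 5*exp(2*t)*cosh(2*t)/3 5*(s - 2)/(3*s*(s - 4))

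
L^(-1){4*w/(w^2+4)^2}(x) x*sin(2*x)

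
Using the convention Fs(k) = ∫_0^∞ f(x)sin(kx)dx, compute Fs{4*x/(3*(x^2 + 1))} 2*pi*exp(-k)/3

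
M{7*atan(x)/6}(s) -7*pi*sec(pi*s/2)/(12*s)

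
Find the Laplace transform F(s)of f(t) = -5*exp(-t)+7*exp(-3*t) 7/(s+3) - 5/(s+1)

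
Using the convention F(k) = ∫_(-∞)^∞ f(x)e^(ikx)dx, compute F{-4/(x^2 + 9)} -4 * pi * exp(-3 * Abs(k))/3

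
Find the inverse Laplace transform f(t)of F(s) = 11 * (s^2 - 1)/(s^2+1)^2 11 * t * cos(t)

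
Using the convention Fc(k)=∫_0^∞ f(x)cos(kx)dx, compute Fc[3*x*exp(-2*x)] 3*(4 - k^2)/(k^2+4)^2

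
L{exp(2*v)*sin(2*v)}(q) 2/((q - 2)^2 + 4)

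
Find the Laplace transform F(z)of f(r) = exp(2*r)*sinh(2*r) 2/(z*(z - 4))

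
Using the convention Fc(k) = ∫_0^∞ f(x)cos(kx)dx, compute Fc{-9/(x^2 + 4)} -9*pi*exp(-2*k)/4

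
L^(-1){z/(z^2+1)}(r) cos(r)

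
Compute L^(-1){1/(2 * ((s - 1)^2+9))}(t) exp(t) * sin(3 * t)/6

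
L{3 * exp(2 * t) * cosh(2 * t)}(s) 3 * (s - 2)/(s * (s - 4))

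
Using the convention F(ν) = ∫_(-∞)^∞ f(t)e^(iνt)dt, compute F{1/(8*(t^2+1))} pi*exp(-Abs(ν))/8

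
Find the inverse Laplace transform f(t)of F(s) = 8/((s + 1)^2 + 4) 4 * exp(-t) * sin(2 * t)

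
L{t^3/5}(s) 6/(5*s^4)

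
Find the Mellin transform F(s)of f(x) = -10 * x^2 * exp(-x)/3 -10 * gamma(s + 2)/3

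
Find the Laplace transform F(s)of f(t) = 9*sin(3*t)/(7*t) 9*atan(3/s)/7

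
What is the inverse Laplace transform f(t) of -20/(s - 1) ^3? -10*t^2*exp(t) 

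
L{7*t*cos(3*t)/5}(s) 7*(s^2 - 9)/(5*(s^2 + 9)^2)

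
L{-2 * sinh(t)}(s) -2/(s^2 - 1)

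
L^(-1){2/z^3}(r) r^2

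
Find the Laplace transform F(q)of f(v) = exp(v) 1/(q - 1)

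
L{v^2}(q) 2/q^3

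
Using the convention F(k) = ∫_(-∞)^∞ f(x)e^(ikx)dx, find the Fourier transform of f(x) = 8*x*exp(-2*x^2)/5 sqrt(2)*I*sqrt(pi)*k*exp(-k^2/8)/5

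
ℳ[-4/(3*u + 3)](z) -4*pi*csc(pi*z)/3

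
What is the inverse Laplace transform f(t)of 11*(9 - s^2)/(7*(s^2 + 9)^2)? -11*t*cos(3*t)/7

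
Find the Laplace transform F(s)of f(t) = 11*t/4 11/(4*s^2)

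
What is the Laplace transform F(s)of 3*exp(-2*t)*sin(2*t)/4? 3/(2*((s + 2)^2 + 4))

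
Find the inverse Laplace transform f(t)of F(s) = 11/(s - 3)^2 11*t*exp(3*t)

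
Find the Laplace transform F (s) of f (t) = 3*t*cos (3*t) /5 3*(s^2 - 9) / (5*(s^2 + 9) ^2) 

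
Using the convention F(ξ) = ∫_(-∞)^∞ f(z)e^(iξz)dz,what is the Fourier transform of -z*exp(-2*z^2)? -sqrt(2)*I*sqrt(pi)*ξ*exp(-ξ^2/8)/8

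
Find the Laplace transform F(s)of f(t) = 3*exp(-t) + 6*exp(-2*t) 6/(s + 2) + 3/(s + 1)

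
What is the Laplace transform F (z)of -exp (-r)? -1/ (z + 1)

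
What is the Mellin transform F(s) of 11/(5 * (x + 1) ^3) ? 11 * pi * (s - 2) * (s - 1) /(10 * sin(pi * s) ) 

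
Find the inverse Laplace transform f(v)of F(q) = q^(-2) v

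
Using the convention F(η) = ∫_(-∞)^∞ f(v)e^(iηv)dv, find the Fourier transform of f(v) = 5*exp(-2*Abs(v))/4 5/(η^2 + 4)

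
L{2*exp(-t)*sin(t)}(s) 2/((s + 1)^2 + 1)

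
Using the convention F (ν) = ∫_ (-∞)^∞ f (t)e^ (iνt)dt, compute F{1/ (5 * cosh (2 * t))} pi/ (10 * cosh (pi * ν/4))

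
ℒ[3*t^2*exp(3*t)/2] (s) 3/(s - 3)^3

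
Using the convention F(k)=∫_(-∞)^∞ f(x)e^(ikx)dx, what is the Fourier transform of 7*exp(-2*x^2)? 7*sqrt(2)*sqrt(pi)*exp(-k^2/8)/2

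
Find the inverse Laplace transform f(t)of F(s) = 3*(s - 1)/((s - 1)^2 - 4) 3*exp(t)*cosh(2*t)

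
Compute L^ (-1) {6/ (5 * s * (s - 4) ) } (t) 3 * exp (2 * t) * sinh (2 * t) /5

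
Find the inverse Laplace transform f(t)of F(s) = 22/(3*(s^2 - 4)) 11*sinh(2*t)/3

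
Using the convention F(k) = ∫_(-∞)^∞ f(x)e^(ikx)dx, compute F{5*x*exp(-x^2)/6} 5*I*sqrt(pi)*k*exp(-k^2/4)/12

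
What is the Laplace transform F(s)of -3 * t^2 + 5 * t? 5/s^2 - 6/s^3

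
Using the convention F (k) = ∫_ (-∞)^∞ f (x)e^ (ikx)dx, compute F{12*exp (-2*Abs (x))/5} 48/ (5*(k^2 + 4))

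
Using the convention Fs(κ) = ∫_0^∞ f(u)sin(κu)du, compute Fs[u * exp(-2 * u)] 4 * κ/(κ^2 + 4)^2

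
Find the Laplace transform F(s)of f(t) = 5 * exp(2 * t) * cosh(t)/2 5 * (s - 2)/(2 * ((s - 2)^2-1))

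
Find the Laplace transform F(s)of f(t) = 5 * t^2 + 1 10/s^3 + 1/s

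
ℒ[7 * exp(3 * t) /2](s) 7/(2 * (s - 3) ) 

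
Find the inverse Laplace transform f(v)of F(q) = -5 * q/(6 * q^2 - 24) -5 * cosh(2 * v)/6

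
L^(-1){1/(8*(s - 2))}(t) exp(2*t)/8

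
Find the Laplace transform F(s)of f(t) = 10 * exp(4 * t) 10/(s - 4)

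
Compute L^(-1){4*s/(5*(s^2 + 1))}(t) 4*cos(t)/5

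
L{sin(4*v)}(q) 4/(q^2 + 16)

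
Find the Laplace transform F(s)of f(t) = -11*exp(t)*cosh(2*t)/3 11*(1 - s)/(3*((s - 1)^2 - 4))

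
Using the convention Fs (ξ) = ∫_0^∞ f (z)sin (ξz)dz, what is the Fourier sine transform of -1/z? -pi/2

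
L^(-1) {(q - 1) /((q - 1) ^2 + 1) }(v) exp(v)*cos(v) 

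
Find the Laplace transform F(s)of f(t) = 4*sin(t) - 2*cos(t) 4/(s^2 + 1) - 2*s/(s^2 + 1)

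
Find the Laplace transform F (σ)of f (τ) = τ σ^ (-2)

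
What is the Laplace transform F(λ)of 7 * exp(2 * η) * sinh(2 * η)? 14/(λ * (λ - 4))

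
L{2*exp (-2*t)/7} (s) 2/ (7*(s + 2))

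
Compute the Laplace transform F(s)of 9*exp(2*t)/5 9/(5*(s - 2))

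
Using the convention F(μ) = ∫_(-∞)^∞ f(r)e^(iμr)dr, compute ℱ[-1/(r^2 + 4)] -pi * exp(-2 * Abs(μ))/2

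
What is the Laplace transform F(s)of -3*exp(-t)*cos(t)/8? 3*(-s - 1)/(8*((s + 1)^2 + 1))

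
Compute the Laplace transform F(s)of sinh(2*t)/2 1/(s^2-4)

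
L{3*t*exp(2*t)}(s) 3/(s - 2)^2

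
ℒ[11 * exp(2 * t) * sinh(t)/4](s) 11/(4 * ((s - 2)^2 - 1))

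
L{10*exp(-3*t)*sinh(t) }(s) 10/((s + 3) ^2 - 1) 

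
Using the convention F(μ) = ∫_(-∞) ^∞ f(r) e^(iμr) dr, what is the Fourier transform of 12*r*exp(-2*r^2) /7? 3*sqrt(2)*I*sqrt(pi)*μ*exp(-μ^2/8) /14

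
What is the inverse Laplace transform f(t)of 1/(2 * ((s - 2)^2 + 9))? exp(2 * t) * sin(3 * t)/6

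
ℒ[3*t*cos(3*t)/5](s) 3*(s^2 - 9)/(5*(s^2 + 9)^2)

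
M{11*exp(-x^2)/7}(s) 11*gamma(s/2)/14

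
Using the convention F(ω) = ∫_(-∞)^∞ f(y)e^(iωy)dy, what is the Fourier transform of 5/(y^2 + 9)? 5 * pi * exp(-3 * Abs(ω))/3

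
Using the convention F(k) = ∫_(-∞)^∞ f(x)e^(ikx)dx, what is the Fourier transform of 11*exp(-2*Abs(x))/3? 44/(3*(k^2 + 4))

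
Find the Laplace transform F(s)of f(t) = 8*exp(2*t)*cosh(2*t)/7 8*(s - 2)/(7*s*(s - 4))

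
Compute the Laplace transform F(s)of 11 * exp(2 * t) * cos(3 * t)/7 11 * (s - 2)/(7 * ((s - 2)^2 + 9))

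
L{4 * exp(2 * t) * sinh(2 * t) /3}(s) 8/(3 * s * (s - 4) ) 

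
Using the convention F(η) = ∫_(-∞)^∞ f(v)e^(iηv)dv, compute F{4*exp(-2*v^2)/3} 2*sqrt(2)*sqrt(pi)*exp(-η^2/8)/3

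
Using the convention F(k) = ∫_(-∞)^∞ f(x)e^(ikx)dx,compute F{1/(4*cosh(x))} pi/(4*cosh(pi*k/2))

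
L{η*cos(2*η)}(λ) (λ^2 - 4)/(λ^2 + 4)^2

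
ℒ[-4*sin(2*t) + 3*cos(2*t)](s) 3*s/(s^2 + 4) - 8/(s^2 + 4)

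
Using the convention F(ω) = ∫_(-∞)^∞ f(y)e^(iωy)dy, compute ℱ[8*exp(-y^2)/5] 8*sqrt(pi)*exp(-ω^2/4)/5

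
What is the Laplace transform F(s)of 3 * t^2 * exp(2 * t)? 6/(s - 2)^3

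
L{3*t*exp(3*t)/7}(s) 3/(7*(s - 3)^2)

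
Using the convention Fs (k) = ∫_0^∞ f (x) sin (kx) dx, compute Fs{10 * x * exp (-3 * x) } 60 * k/ (k^2 + 9) ^2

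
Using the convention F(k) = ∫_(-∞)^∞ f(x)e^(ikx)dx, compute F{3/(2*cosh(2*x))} 3*pi/(4*cosh(pi*k/4))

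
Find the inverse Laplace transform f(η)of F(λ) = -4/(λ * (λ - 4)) -2 * exp(2 * η) * sinh(2 * η)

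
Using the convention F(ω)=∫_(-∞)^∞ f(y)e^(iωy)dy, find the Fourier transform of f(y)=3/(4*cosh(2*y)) 3*pi/(8*cosh(pi*ω/4))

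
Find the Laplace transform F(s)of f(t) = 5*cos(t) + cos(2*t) s/(s^2 + 4) + 5*s/(s^2 + 1)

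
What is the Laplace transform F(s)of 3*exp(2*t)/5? 3/(5*(s - 2))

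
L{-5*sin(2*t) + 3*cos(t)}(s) 3*s/(s^2 + 1) - 10/(s^2 + 4)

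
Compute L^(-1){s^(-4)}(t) t^3/6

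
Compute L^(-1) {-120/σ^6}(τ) -τ^5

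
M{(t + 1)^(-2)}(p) (-pi * p + pi)/sin(pi * p)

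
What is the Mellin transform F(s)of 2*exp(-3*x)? 2*gamma(s)/3^s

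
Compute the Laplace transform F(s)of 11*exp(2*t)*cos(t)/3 11*(s - 2)/(3*((s - 2)^2+1))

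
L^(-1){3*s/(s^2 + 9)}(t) 3*cos(3*t)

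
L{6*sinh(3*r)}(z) 18/(z^2 - 9)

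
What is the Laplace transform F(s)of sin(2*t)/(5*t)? atan(2/s)/5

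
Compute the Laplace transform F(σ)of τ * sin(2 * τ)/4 σ/(σ^2 + 4)^2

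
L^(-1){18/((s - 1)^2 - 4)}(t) 9 * exp(t) * sinh(2 * t)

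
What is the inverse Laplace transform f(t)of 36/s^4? 6 * t^3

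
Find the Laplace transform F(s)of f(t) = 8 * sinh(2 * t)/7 16/(7 * (s^2 - 4))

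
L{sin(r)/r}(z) atan(1/z)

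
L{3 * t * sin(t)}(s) 6 * s/(s^2 + 1)^2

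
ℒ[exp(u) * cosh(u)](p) (p - 1)/(p * (p - 2))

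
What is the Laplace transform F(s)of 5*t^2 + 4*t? 10/s^3 + 4/s^2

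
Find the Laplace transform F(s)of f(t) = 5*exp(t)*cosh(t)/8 5*(s - 1)/(8*s*(s - 2))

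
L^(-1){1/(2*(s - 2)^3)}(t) t^2*exp(2*t)/4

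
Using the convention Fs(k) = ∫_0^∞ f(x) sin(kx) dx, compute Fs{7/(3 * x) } 7 * pi/6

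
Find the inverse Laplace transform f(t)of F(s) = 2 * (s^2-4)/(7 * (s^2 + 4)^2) 2 * t * cos(2 * t)/7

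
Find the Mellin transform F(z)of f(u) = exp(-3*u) gamma(z)/3^z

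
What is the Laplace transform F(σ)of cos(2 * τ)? σ/(σ^2 + 4)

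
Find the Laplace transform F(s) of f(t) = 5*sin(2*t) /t 5*atan(2/s) 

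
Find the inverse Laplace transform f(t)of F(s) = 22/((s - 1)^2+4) 11 * exp(t) * sin(2 * t)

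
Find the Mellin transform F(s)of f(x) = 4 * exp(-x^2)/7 2 * gamma(s/2)/7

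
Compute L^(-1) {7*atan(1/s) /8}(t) 7*sin(t) /(8*t) 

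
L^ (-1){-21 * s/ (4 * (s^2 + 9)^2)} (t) -7 * t * sin (3 * t)/8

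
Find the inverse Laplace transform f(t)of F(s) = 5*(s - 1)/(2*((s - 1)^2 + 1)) 5*exp(t)*cos(t)/2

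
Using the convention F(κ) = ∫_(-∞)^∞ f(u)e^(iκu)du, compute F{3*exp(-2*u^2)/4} 3*sqrt(2)*sqrt(pi)*exp(-κ^2/8)/8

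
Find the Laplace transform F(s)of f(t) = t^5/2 60/s^6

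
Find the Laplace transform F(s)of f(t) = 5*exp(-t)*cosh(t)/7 5*(s+1)/(7*s*(s+2))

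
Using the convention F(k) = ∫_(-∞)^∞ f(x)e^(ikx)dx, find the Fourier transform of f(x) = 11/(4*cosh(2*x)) 11*pi/(8*cosh(pi*k/4))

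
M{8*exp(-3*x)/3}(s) 8*gamma(s)/(3*3^s)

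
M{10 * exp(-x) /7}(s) 10 * gamma(s) /7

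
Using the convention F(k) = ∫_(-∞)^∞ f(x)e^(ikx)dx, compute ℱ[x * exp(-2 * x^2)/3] sqrt(2) * I * sqrt(pi) * k * exp(-k^2/8)/24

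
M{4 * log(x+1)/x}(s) -4 * pi * csc(pi * s)/(s - 1)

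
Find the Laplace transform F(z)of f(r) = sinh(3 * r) 3/(z^2 - 9)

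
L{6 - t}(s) 6/s - 1/s^2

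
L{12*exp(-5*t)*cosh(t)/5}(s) 12*(s + 5)/(5*((s + 5)^2 - 1))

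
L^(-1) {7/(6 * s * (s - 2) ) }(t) 7 * exp(t) * sinh(t) /6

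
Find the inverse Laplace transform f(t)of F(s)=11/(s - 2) 11*exp(2*t)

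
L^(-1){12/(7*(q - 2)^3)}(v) 6*v^2*exp(2*v)/7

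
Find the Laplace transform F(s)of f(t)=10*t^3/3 20/s^4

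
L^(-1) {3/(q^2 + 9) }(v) sin(3 * v) 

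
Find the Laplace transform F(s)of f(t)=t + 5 5/s + s^(-2)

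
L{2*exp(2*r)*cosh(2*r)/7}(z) 2*(z - 2)/(7*z*(z - 4))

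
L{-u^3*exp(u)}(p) -6/(p - 1)^4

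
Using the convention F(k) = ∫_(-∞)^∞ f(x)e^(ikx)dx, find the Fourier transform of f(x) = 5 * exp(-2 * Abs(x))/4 5/(k^2 + 4)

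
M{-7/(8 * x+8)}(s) -7 * pi * csc(pi * s)/8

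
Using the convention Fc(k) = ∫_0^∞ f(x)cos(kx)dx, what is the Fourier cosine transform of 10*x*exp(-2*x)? 10*(4 - k^2)/(k^2 + 4)^2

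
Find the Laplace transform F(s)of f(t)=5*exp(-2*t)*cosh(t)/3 5*(s + 2)/(3*((s + 2)^2 - 1))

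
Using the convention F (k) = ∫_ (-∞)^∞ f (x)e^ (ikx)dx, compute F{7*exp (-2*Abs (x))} 28/ (k^2 + 4)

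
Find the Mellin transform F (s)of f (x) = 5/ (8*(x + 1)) 5*pi*csc (pi*s)/8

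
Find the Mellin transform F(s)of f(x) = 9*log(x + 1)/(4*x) -9*pi*csc(pi*s)/(4*s - 4)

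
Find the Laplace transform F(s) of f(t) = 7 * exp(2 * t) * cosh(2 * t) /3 7 * (s - 2) /(3 * s * (s - 4) ) 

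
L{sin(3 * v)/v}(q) atan(3/q)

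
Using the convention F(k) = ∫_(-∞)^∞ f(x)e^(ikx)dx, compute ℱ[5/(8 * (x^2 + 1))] 5 * pi * exp(-Abs(k))/8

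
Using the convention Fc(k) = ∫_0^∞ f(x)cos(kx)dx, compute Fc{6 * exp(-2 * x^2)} 3 * sqrt(2) * sqrt(pi) * exp(-k^2/8)/2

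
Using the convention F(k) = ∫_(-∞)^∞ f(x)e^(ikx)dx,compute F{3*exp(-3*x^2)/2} sqrt(3)*sqrt(pi)*exp(-k^2/12)/2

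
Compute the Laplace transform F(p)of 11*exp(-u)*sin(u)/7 11/(7*((p + 1)^2 + 1))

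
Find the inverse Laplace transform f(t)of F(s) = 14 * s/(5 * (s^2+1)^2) 7 * t * sin(t)/5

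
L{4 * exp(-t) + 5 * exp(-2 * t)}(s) 5/(s + 2) + 4/(s + 1)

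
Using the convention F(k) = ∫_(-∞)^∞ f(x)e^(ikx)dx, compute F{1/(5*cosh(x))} pi/(5*cosh(pi*k/2))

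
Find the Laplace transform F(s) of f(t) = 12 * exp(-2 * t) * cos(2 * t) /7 12 * (s + 2) /(7 * ((s + 2) ^2 + 4) ) 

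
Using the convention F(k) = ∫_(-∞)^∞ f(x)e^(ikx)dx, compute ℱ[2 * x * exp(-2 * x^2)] sqrt(2) * I * sqrt(pi) * k * exp(-k^2/8)/4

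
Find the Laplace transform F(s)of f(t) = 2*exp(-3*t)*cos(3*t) 2*(s + 3)/((s + 3)^2 + 9)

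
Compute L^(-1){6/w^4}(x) x^3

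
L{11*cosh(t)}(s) 11*s/(s^2 - 1)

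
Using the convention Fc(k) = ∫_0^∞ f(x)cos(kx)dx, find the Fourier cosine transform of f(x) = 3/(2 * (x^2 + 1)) 3 * pi * exp(-k)/4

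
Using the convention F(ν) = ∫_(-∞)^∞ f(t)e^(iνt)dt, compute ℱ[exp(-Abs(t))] 2/(ν^2 + 1)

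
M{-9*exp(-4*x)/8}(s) -9*gamma(s)/(8*2^(2*s))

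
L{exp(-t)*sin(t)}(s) 1/((s + 1)^2 + 1)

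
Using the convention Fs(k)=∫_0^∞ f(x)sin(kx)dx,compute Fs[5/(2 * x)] 5 * pi/4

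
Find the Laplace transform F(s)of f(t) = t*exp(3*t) (s - 3)^(-2)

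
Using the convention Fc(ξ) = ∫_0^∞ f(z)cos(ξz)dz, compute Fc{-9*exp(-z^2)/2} -9*sqrt(pi)*exp(-ξ^2/4)/4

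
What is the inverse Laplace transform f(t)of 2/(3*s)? 2/3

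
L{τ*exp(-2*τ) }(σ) (σ+2) ^(-2) 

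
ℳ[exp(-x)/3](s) gamma(s)/3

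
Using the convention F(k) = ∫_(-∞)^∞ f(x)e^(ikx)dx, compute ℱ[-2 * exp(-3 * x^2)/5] -2 * sqrt(3) * sqrt(pi) * exp(-k^2/12)/15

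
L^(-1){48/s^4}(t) 8 * t^3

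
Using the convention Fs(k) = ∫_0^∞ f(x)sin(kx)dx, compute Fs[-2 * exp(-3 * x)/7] -2 * k/(7 * k^2 + 63)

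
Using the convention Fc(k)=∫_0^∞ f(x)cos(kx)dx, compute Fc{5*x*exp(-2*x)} 5*(4 - k^2)/(k^2 + 4)^2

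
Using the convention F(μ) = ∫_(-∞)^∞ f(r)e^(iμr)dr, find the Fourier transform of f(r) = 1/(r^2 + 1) pi * exp(-Abs(μ))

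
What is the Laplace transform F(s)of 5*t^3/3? 10/s^4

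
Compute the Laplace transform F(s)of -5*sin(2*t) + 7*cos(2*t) 7*s/(s^2 + 4) - 10/(s^2 + 4)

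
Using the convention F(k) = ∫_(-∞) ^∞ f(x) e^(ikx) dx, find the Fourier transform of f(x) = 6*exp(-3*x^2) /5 2*sqrt(3)*sqrt(pi)*exp(-k^2/12) /5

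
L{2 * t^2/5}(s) 4/(5 * s^3)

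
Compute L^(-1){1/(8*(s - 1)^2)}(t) t*exp(t)/8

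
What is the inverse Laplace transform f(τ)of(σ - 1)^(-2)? τ*exp(τ)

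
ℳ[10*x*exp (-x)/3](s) 10*gamma (s + 1)/3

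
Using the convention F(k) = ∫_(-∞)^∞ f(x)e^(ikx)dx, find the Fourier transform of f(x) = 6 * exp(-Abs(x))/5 12/(5 * (k^2 + 1))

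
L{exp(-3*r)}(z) 1/(z+3)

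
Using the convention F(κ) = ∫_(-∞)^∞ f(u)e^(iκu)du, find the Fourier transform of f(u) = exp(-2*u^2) sqrt(2)*sqrt(pi)*exp(-κ^2/8)/2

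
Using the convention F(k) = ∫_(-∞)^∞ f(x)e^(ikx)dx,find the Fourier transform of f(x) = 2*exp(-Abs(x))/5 4/(5*(k^2 + 1))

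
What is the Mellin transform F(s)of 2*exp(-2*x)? 2^(1 - s)*gamma(s)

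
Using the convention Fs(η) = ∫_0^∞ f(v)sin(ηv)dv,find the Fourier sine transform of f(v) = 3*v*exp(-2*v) 12*η/(η^2+4)^2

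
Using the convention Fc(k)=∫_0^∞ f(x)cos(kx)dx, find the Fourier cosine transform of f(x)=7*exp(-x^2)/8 7*sqrt(pi)*exp(-k^2/4)/16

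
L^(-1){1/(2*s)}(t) 1/2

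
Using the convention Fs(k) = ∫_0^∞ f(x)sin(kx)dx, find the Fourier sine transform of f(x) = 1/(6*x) pi/12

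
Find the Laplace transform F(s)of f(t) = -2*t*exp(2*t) -2/(s - 2)^2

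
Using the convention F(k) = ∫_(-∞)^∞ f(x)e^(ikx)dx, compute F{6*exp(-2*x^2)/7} 3*sqrt(2)*sqrt(pi)*exp(-k^2/8)/7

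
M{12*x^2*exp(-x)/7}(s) 12*gamma(s + 2)/7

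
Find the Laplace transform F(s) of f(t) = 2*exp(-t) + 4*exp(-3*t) 4/(s + 3) + 2/(s + 1) 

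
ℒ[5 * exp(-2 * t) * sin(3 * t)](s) 15/((s + 2)^2 + 9)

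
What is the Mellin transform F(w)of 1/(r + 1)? pi * csc(pi * w)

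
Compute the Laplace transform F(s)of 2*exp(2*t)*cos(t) 2*(s - 2)/((s - 2)^2 + 1)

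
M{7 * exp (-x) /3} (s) 7 * gamma (s) /3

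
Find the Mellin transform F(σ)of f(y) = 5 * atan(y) -5 * pi * sec(pi * σ/2)/(2 * σ)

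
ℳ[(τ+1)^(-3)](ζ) pi*(ζ - 2)*(ζ - 1)/(2*sin(pi*ζ))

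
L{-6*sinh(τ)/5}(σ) -6/(5*σ^2 - 5)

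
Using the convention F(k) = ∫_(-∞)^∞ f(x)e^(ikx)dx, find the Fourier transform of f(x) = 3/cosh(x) 3*pi/cosh(pi*k/2)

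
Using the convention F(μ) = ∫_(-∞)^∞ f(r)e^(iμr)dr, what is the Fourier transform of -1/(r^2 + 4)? -pi*exp(-2*Abs(μ))/2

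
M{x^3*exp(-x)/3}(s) gamma(s + 3)/3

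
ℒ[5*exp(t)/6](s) 5/(6*(s - 1))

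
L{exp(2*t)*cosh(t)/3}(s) (s - 2)/(3*((s - 2)^2 - 1))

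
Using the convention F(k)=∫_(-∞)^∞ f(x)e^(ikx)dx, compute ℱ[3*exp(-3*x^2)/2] sqrt(3)*sqrt(pi)*exp(-k^2/12)/2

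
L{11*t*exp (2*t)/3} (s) 11/ (3*(s - 2)^2)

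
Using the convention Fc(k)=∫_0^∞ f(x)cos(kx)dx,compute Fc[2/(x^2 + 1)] pi * exp(-k)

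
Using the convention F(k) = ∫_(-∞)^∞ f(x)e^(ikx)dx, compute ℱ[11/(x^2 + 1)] 11*pi*exp(-Abs(k))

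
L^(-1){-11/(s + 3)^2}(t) -11*t*exp(-3*t)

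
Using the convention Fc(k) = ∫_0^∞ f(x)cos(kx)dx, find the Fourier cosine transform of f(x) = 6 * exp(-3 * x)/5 18/(5 * (k^2 + 9))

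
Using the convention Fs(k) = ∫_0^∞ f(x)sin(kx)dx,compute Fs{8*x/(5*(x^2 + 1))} 4*pi*exp(-k)/5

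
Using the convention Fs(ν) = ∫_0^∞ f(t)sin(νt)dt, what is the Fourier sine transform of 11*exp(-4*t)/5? 11*ν/(5*(ν^2 + 16))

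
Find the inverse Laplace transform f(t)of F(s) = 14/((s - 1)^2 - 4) 7*exp(t)*sinh(2*t)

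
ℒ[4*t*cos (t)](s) 4*(s^2 - 1)/ (s^2 + 1)^2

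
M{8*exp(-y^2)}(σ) 4*gamma(σ/2)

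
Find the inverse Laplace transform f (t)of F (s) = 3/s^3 3*t^2/2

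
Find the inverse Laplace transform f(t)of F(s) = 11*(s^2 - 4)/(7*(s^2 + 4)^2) 11*t*cos(2*t)/7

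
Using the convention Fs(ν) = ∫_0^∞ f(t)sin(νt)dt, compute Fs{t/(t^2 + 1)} pi*exp(-ν)/2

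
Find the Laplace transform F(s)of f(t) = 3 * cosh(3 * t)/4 3 * s/(4 * (s^2 - 9))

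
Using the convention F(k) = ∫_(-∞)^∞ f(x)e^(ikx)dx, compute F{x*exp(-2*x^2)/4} sqrt(2)*I*sqrt(pi)*k*exp(-k^2/8)/32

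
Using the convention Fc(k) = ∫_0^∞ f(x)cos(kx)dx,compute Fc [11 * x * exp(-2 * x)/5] 11 * (4 - k^2)/(5 * (k^2 + 4)^2)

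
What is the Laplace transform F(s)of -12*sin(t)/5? -12/(5*s^2 + 5)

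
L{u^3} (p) 6/p^4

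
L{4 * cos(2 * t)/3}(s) 4 * s/(3 * (s^2 + 4))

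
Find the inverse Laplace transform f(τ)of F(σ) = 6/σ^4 τ^3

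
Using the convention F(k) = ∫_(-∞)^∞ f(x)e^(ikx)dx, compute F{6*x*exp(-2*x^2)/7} 3*sqrt(2)*I*sqrt(pi)*k*exp(-k^2/8)/28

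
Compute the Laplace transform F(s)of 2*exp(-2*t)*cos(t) 2*(s + 2)/((s + 2)^2 + 1)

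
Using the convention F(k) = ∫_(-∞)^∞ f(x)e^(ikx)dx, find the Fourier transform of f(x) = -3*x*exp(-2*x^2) -3*sqrt(2)*I*sqrt(pi)*k*exp(-k^2/8)/8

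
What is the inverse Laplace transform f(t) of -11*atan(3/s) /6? -11*sin(3*t) /(6*t) 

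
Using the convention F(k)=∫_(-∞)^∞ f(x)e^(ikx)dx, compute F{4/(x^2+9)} 4*pi*exp(-3*Abs(k))/3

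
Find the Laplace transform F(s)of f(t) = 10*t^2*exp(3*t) 20/(s - 3)^3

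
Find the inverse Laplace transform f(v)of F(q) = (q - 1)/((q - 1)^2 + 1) exp(v)*cos(v)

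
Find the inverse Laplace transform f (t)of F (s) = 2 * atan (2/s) 2 * sin (2 * t)/t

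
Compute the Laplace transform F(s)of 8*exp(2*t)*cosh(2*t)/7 8*(s - 2)/(7*s*(s - 4))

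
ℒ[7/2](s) 7/(2*s)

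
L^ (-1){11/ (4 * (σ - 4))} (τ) 11 * exp (4 * τ)/4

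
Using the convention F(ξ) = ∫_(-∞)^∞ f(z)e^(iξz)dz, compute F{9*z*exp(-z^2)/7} 9*I*sqrt(pi)*ξ*exp(-ξ^2/4)/14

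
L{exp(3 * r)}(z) 1/(z - 3)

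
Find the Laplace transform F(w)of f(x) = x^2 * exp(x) 2/(w - 1)^3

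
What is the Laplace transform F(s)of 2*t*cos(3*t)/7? 2*(s^2 - 9)/(7*(s^2 + 9)^2)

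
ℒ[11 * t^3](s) 66/s^4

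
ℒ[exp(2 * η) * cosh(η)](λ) (λ - 2) /((λ - 2) ^2 - 1) 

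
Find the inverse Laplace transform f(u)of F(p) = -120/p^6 -u^5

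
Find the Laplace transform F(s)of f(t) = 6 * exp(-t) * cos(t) 6 * (s + 1)/((s + 1)^2 + 1)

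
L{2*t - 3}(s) 2/s^2 - 3/s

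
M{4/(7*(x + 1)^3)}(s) 2*pi*(s - 2)*(s - 1)/(7*sin(pi*s))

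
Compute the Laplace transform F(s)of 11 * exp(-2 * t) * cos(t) 11 * (s + 2)/((s + 2)^2 + 1)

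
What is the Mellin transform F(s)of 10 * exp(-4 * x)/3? 10 * gamma(s)/(3 * 2^(2 * s))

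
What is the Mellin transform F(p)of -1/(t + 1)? -pi*csc(pi*p)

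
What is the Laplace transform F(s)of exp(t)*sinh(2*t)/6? 1/(3*((s - 1)^2-4))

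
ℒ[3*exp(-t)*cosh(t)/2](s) 3*(s + 1)/(2*s*(s + 2))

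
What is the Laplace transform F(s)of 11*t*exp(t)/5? 11/(5*(s - 1)^2)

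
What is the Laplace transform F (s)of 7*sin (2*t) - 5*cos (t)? 14/ (s^2 + 4) - 5*s/ (s^2 + 1)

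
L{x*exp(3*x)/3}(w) 1/(3*(w - 3)^2)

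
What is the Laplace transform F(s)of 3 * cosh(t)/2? 3 * s/(2 * (s^2-1))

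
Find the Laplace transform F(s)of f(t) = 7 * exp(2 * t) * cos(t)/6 7 * (s - 2)/(6 * ((s - 2)^2 + 1))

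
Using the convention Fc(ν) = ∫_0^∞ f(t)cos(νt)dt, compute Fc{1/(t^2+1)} pi*exp(-ν)/2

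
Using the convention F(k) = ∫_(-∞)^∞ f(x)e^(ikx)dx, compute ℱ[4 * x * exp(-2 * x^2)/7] sqrt(2) * I * sqrt(pi) * k * exp(-k^2/8)/14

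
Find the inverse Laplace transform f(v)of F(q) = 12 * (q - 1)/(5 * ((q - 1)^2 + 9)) 12 * exp(v) * cos(3 * v)/5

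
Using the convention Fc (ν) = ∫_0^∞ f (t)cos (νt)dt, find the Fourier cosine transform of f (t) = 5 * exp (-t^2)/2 5 * sqrt (pi) * exp (-ν^2/4)/4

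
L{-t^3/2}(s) -3/s^4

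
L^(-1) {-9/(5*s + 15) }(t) -9*exp(-3*t) /5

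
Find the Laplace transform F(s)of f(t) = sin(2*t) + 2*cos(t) 2*s/(s^2 + 1) + 2/(s^2 + 4)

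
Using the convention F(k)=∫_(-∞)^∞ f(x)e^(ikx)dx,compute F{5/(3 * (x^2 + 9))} 5 * pi * exp(-3 * Abs(k))/9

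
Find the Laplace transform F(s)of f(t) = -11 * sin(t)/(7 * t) -11 * atan(1/s)/7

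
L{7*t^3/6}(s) 7/s^4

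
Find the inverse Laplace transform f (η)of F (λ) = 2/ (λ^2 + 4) sin (2*η)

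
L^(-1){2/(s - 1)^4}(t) t^3 * exp(t)/3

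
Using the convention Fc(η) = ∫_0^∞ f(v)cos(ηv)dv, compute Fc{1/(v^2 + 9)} pi*exp(-3*η)/6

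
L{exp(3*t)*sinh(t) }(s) 1/((s - 3) ^2 - 1) 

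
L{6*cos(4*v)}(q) 6*q/(q^2 + 16)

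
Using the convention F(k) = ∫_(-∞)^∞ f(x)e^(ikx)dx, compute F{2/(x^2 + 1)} 2*pi*exp(-Abs(k))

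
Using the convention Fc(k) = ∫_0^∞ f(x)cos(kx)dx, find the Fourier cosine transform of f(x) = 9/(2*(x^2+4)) 9*pi*exp(-2*k)/8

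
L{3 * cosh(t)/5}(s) 3 * s/(5 * (s^2-1))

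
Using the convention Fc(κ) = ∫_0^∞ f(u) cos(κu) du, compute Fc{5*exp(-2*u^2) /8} 5*sqrt(2)*sqrt(pi)*exp(-κ^2/8) /32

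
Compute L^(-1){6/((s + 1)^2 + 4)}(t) 3*exp(-t)*sin(2*t)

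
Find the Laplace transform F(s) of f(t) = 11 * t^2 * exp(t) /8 11/(4 * (s - 1) ^3) 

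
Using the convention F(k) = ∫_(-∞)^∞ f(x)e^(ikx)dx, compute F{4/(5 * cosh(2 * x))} 2 * pi/(5 * cosh(pi * k/4))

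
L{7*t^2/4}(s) 7/(2*s^3)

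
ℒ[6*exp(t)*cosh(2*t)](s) 6*(s - 1)/((s - 1)^2-4)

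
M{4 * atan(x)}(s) -2 * pi * sec(pi * s/2)/s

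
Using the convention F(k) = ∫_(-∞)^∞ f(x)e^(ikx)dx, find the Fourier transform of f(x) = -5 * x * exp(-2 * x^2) -5 * sqrt(2) * I * sqrt(pi) * k * exp(-k^2/8)/8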